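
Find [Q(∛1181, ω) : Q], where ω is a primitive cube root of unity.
[Q(∛1181, ω) : Q] = 6

[Q(∛1181):Q] = 3 (min poly x^3 - 1181, irreducible since 1181 is not a perfect cube). [Q(ω):Q] = 2 (min poly x^2 + x + 1). Since Q(∛1181) ⊂ R and ω ∉ R, we have ω ∉ Q(∛1181), so x^2 + x + 1 remains irreducible over Q(∛1181) and [Q(∛1181, ω) : Q(∛1181)] = 2. By the tower law, [Q(∛1181, ω) : Q] = 3 · 2 = 6. (In fact Q(∛1181, ω) is the splitting field of x^3 - 1181 over Q.)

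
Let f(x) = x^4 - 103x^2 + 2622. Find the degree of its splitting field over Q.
[K : Q] = 4

Solving the quadratic in x^2: x^2 = (103 ± √(103^2 - 4·2622))/2 = (103 ± √121)/2 = (103 ± 11)/2, giving x^2 = 57 or x^2 = 46. So f(x) = (x^2 - 57)(x^2 - 46) and the roots of f are ±√57, ±√46. Hence the splitting field is K = Q(√57, √46). Since 57 and 46 are distinct squarefree integers > 1, their product 2622 is not a perfect square, so √46 ∉ Q(√57). By the tower law [K:Q] = [Q(√57,√46):Q(√57)] · [Q(√57):Q] = 2 · 2 = 4.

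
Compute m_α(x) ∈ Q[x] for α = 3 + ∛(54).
m_α(x) = x^3 - 9x^2 + 27x - 81

Set β = α - 3 = ∛(54), so β^3 = 54. Then (α - 3)^3 - 54 = 0, i.e. α is a root of g(x) = (x - 3)^3 - 54 = x^3 - 9x^2 + 27x - 81. Since g(x) = h(x - 3) where h(x) = x^3 - 54, and h is irreducible over Q (because 54 is not a perfect cube, so h has no rational root, and a monic cubic with no rational root is irreducible), g is also irreducible (irreducibility is preserved under the substitution x → x - 3). Hence m_α(x) = x^3 - 9x^2 + 27x - 81.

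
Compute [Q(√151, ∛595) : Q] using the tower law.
[Q(√151, ∛595) : Q] = 6

Let L = Q(√151, ∛595). Since Q(√151) ⊂ L and [Q(√151):Q] = 2, the tower law gives 2 | [L:Q]. Likewise Q(∛595) ⊂ L with [Q(∛595):Q] = 3 (because 595 is not a perfect cube), so 3 | [L:Q]. As gcd(2,3) = 1, [L:Q] is divisible by 6. Conversely L is generated over Q by √151 and ∛595, so [L:Q] ≤ 2·3 = 6. Therefore [Q(√151, ∛595) : Q] = 6.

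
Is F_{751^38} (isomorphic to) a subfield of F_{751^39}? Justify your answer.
No: F_{751^38} is not a subfield of F_{751^39}

F_{p^m} embeds in F_{p^n} iff m | n. Here 38 ∤ 39 (since 39 = 1·38 + 1 with remainder 1 ≠ 0), so F_{751^38} is not a subfield of F_{751^39}. Equivalently: if it were, the tower law would give 38 = [F_{751^38}:F_751] dividing [F_{751^39}:F_751] = 39, contradiction.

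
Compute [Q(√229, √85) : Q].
[Q(√229, √85) : Q] = 4

[Q(√229):Q] = 2 (min poly x^2 - 229, irreducible since 229 is squarefree > 1). For the top step, suppose √85 ∈ Q(√229), say √85 = c + d√229 with c, d ∈ Q. Squaring: 85 = c^2 + 229d^2 + 2cd√229. Since √229 ∉ Q this forces 2cd = 0. If d = 0 then √85 = c ∈ Q, contradicting 85 squarefree > 1. If c = 0 then 85 = 229d^2, so 229·85 = (229d)^2 is a perfect square in Q — but 229·85 = 19465 is not a perfect square (since 229 and 85 are distinct squarefree integers). Contradiction. Hence √85 ∉ Q(√229), so x^2 - 85 stays irreducible over Q(√229) and [Q(√229, √85) : Q(√229)] = 2. By the tower law, [Q(√229, √85) : Q] = 2 · 2 = 4.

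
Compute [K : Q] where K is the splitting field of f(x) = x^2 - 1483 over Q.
[K : Q] = 2

f(x) = x^2 - 1483 factors as (x - √1483)(x + √1483). The splitting field is K = Q(√1483). Since 1483 is squarefree and > 1, it is not a perfect square, so x^2 - 1483 is irreducible over Q and [Q(√1483) : Q] = 2. Hence [K : Q] = 2.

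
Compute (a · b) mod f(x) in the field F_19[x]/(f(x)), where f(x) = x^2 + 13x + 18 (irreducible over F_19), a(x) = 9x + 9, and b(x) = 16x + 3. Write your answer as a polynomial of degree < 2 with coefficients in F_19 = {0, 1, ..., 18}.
a · b ≡ 9x (mod f(x))

Multiply in F_19[x]: a(x)·b(x) = (9x + 9)·(16x + 3) = 11x^2 + 8. This has degree ≥ 2, so divide by f(x) over F_19: 11x^2 + 8 = (11)·(x^2 + 13x + 18) + (9x). Hence a·b ≡ 9x (mod f). (F_19[x]/(f) is a field with 19^2 = 361 elements since f is irreducible of degree 2.)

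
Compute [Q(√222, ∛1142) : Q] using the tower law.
[Q(√222, ∛1142) : Q] = 6

Let L = Q(√222, ∛1142). Since Q(√222) ⊂ L and [Q(√222):Q] = 2, the tower law gives 2 | [L:Q]. Likewise Q(∛1142) ⊂ L with [Q(∛1142):Q] = 3 (because 1142 is not a perfect cube), so 3 | [L:Q]. As gcd(2,3) = 1, [L:Q] is divisible by 6. Conversely L is generated over Q by √222 and ∛1142, so [L:Q] ≤ 2·3 = 6. Therefore [Q(√222, ∛1142) : Q] = 6.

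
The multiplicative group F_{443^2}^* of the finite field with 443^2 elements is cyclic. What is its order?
|F_{443^2}^*| = 196248

F_{443^2} has 443^2 = 196249 elements; its multiplicative group consists of all nonzero elements, so |F_{443^2}^*| = 196249 - 1 = 196248. (It is cyclic since any finite subgroup of the multiplicative group of a field is cyclic.)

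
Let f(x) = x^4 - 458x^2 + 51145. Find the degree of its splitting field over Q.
[K : Q] = 4

Solving the quadratic in x^2: x^2 = (458 ± √(458^2 - 4·51145))/2 = (458 ± √5184)/2 = (458 ± 72)/2, giving x^2 = 193 or x^2 = 265. So f(x) = (x^2 - 193)(x^2 - 265) and the roots of f are ±√193, ±√265. Hence the splitting field is K = Q(√193, √265). Since 193 and 265 are distinct squarefree integers > 1, their product 51145 is not a perfect square, so √265 ∉ Q(√193). By the tower law [K:Q] = [Q(√193,√265):Q(√193)] · [Q(√193):Q] = 2 · 2 = 4.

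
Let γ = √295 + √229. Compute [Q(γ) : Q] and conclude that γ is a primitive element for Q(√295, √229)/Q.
[Q(γ) : Q] = 4 (equivalently, Q(γ) = Q(√295, √229))

Obviously Q(γ) ⊆ Q(√295, √229), and [Q(√295, √229):Q] = 4 (since 295, 229 are distinct squarefree integers > 1 with 67555 not a perfect square). To show equality we compute the minimal polynomial of γ. From γ = √295 + √229: γ^2 = 295 + 2√(67555) + 229 = 524 + 2√(67555), so γ^2 - 524 = 2√(67555); squaring, (γ^2 - 524)^2 = 4·67555, i.e. γ^4 - 1048γ^2 + 274576 - 270220 = 0, i.e. γ^4 - 1048γ^2 + 4356 = 0. So γ is a root of x^4 - 1048x^2 + 4356. This polynomial is irreducible over Q: it has no rational root (each ±√295 ± √229 is irrational), and any factorization into two quadratics over Q would force √(67555) ∈ Q (pairing opposite roots) or √295, √229 ∈ Q (other pairings), all impossible. Hence [Q(γ):Q] = 4 = [Q(√295, √229):Q], so Q(γ) = Q(√295, √229).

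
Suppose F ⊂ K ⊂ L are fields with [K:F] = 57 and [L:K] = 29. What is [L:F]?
[L:F] = 1653

The tower law says that for any tower of field extensions F ⊂ K ⊂ L with finite degrees, [L:F] = [L:K] · [K:F]. Here this gives [L:F] = 29 · 57 = 1653.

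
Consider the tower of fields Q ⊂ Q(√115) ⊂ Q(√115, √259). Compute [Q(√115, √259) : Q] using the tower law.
[Q(√115, √259) : Q] = 4

[Q(√115):Q] = 2 (min poly x^2 - 115, irreducible since 115 is squarefree > 1). For the top step, suppose √259 ∈ Q(√115), say √259 = c + d√115 with c, d ∈ Q. Squaring: 259 = c^2 + 115d^2 + 2cd√115. Since √115 ∉ Q this forces 2cd = 0. If d = 0 then √259 = c ∈ Q, contradicting 259 squarefree > 1. If c = 0 then 259 = 115d^2, so 115·259 = (115d)^2 is a perfect square in Q — but 115·259 = 29785 is not a perfect square (since 115 and 259 are distinct squarefree integers). Contradiction. Hence √259 ∉ Q(√115), so x^2 - 259 stays irreducible over Q(√115) and [Q(√115, √259) : Q(√115)] = 2. By the tower law, [Q(√115, √259) : Q] = 2 · 2 = 4.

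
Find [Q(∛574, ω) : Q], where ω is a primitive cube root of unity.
[Q(∛574, ω) : Q] = 6

[Q(∛574):Q] = 3 (min poly x^3 - 574, irreducible since 574 is not a perfect cube). [Q(ω):Q] = 2 (min poly x^2 + x + 1). Since Q(∛574) ⊂ R and ω ∉ R, we have ω ∉ Q(∛574), so x^2 + x + 1 remains irreducible over Q(∛574) and [Q(∛574, ω) : Q(∛574)] = 2. By the tower law, [Q(∛574, ω) : Q] = 3 · 2 = 6. (In fact Q(∛574, ω) is the splitting field of x^3 - 574 over Q.)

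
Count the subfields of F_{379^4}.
F_{379^4} has 3 subfields

The subfields of F_{p^n} are exactly the fields F_{p^d} for d | n (each is the fixed field of the unique index-d subgroup of Gal(F_{p^n}/F_p) ≅ Z/nZ). The divisors of n = 4 are {1, 2, 4}, giving 3 subfields: F_{379^1}, F_{379^2}, F_{379^4}.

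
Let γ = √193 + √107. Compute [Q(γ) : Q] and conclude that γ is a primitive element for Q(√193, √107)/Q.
[Q(γ) : Q] = 4 (equivalently, Q(γ) = Q(√193, √107))

Obviously Q(γ) ⊆ Q(√193, √107), and [Q(√193, √107):Q] = 4 (since 193, 107 are distinct squarefree integers > 1 with 20651 not a perfect square). To show equality we compute the minimal polynomial of γ. From γ = √193 + √107: γ^2 = 193 + 2√(20651) + 107 = 300 + 2√(20651), so γ^2 - 300 = 2√(20651); squaring, (γ^2 - 300)^2 = 4·20651, i.e. γ^4 - 600γ^2 + 90000 - 82604 = 0, i.e. γ^4 - 600γ^2 + 7396 = 0. So γ is a root of x^4 - 600x^2 + 7396. This polynomial is irreducible over Q: it has no rational root (each ±√193 ± √107 is irrational), and any factorization into two quadratics over Q would force √(20651) ∈ Q (pairing opposite roots) or √193, √107 ∈ Q (other pairings), all impossible. Hence [Q(γ):Q] = 4 = [Q(√193, √107):Q], so Q(γ) = Q(√193, √107).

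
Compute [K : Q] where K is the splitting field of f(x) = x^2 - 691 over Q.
[K : Q] = 2

f(x) = x^2 - 691 factors as (x - √691)(x + √691). The splitting field is K = Q(√691). Since 691 is squarefree and > 1, it is not a perfect square, so x^2 - 691 is irreducible over Q and [Q(√691) : Q] = 2. Hence [K : Q] = 2.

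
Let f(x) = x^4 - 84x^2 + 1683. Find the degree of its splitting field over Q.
[K : Q] = 4

Solving the quadratic in x^2: x^2 = (84 ± √(84^2 - 4·1683))/2 = (84 ± √324)/2 = (84 ± 18)/2, giving x^2 = 51 or x^2 = 33. So f(x) = (x^2 - 51)(x^2 - 33) and the roots of f are ±√51, ±√33. Hence the splitting field is K = Q(√51, √33). Since 51 and 33 are distinct squarefree integers > 1, their product 1683 is not a perfect square, so √33 ∉ Q(√51). By the tower law [K:Q] = [Q(√51,√33):Q(√51)] · [Q(√51):Q] = 2 · 2 = 4.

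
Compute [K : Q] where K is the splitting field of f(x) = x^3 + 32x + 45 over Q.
[K : Q] = 6

By the rational root test, any rational root of the monic integer polynomial f(x) = x^3 + 32x + 45 must be an integer dividing the constant term 45, i.e. one of ±{1, 3, 5, 9, 15, 45}. Evaluating: f(1) = 78, f(-1) = 12, f(3) = 168, f(-3) = -78, f(5) = 330, f(-5) = -240, f(9) = 1062, f(-9) = -972, f(15) = 3900, f(-15) = -3810, f(45) = 92610, f(-45) = -92520; none is 0, so f has no rational root and is therefore irreducible over Q (a cubic with no linear factor over a field is irreducible). For an irreducible cubic, the Galois group is A_3 or S_3 according as the discriminant disc(f) = -4a^3 - 27b^2 = -4·(32)^3 - 27·(45)^2 = -185747 is or is not a square in Q. Here disc(f) = -185747 is not a perfect square in Q, so the Galois group of f over Q is not contained in A_3 and must be all of S_3. The splitting field has degree |S_3| = 6 over Q, so [K : Q] = 6.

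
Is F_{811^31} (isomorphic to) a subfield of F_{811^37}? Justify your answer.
No: F_{811^31} is not a subfield of F_{811^37}

F_{p^m} embeds in F_{p^n} iff m | n. Here 31 ∤ 37 (since 37 = 1·31 + 6 with remainder 6 ≠ 0), so F_{811^31} is not a subfield of F_{811^37}. Equivalently: if it were, the tower law would give 31 = [F_{811^31}:F_811] dividing [F_{811^37}:F_811] = 37, contradiction.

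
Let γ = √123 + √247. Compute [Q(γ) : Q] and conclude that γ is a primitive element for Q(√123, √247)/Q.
[Q(γ) : Q] = 4 (equivalently, Q(γ) = Q(√123, √247))

Obviously Q(γ) ⊆ Q(√123, √247), and [Q(√123, √247):Q] = 4 (since 123, 247 are distinct squarefree integers > 1 with 30381 not a perfect square). To show equality we compute the minimal polynomial of γ. From γ = √123 + √247: γ^2 = 123 + 2√(30381) + 247 = 370 + 2√(30381), so γ^2 - 370 = 2√(30381); squaring, (γ^2 - 370)^2 = 4·30381, i.e. γ^4 - 740γ^2 + 136900 - 121524 = 0, i.e. γ^4 - 740γ^2 + 15376 = 0. So γ is a root of x^4 - 740x^2 + 15376. This polynomial is irreducible over Q: it has no rational root (each ±√123 ± √247 is irrational), and any factorization into two quadratics over Q would force √(30381) ∈ Q (pairing opposite roots) or √123, √247 ∈ Q (other pairings), all impossible. Hence [Q(γ):Q] = 4 = [Q(√123, √247):Q], so Q(γ) = Q(√123, √247).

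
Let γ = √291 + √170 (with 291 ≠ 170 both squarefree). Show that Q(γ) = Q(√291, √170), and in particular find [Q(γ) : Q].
[Q(γ) : Q] = 4 (equivalently, Q(γ) = Q(√291, √170))

Obviously Q(γ) ⊆ Q(√291, √170), and [Q(√291, √170):Q] = 4 (since 291, 170 are distinct squarefree integers > 1 with 49470 not a perfect square). To show equality we compute the minimal polynomial of γ. From γ = √291 + √170: γ^2 = 291 + 2√(49470) + 170 = 461 + 2√(49470), so γ^2 - 461 = 2√(49470); squaring, (γ^2 - 461)^2 = 4·49470, i.e. γ^4 - 922γ^2 + 212521 - 197880 = 0, i.e. γ^4 - 922γ^2 + 14641 = 0. So γ is a root of x^4 - 922x^2 + 14641. This polynomial is irreducible over Q: it has no rational root (each ±√291 ± √170 is irrational), and any factorization into two quadratics over Q would force √(49470) ∈ Q (pairing opposite roots) or √291, √170 ∈ Q (other pairings), all impossible. Hence [Q(γ):Q] = 4 = [Q(√291, √170):Q], so Q(γ) = Q(√291, √170).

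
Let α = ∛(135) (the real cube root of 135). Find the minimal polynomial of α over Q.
m_α(x) = x^3 - 135

α satisfies α^3 = 135, so x^3 - 135 annihilates α. By the rational root test, a rational root p/q (in lowest terms) of x^3 - 135 would satisfy p^3 = 135 q^3, forcing q = 1 and p^3 = 135; but 135 is not a perfect cube, contradiction. A monic cubic over Q with no rational root is irreducible (any nontrivial factorization would include a linear factor). Hence x^3 - 135 is the minimal polynomial of α, and in particular [Q(α):Q] = 3.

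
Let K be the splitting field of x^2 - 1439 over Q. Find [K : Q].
[K : Q] = 2

f(x) = x^2 - 1439 factors as (x - √1439)(x + √1439). The splitting field is K = Q(√1439). Since 1439 is squarefree and > 1, it is not a perfect square, so x^2 - 1439 is irreducible over Q and [Q(√1439) : Q] = 2. Hence [K : Q] = 2.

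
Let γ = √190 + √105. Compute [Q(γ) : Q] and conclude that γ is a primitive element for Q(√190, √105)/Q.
[Q(γ) : Q] = 4 (equivalently, Q(γ) = Q(√190, √105))

Obviously Q(γ) ⊆ Q(√190, √105), and [Q(√190, √105):Q] = 4 (since 190, 105 are distinct squarefree integers > 1 with 19950 not a perfect square). To show equality we compute the minimal polynomial of γ. From γ = √190 + √105: γ^2 = 190 + 2√(19950) + 105 = 295 + 2√(19950), so γ^2 - 295 = 2√(19950); squaring, (γ^2 - 295)^2 = 4·19950, i.e. γ^4 - 590γ^2 + 87025 - 79800 = 0, i.e. γ^4 - 590γ^2 + 7225 = 0. So γ is a root of x^4 - 590x^2 + 7225. This polynomial is irreducible over Q: it has no rational root (each ±√190 ± √105 is irrational), and any factorization into two quadratics over Q would force √(19950) ∈ Q (pairing opposite roots) or √190, √105 ∈ Q (other pairings), all impossible. Hence [Q(γ):Q] = 4 = [Q(√190, √105):Q], so Q(γ) = Q(√190, √105).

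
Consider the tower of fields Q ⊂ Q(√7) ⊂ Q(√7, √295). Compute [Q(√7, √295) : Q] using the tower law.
[Q(√7, √295) : Q] = 4

[Q(√7):Q] = 2 (min poly x^2 - 7, irreducible since 7 is squarefree > 1). For the top step, suppose √295 ∈ Q(√7), say √295 = c + d√7 with c, d ∈ Q. Squaring: 295 = c^2 + 7d^2 + 2cd√7. Since √7 ∉ Q this forces 2cd = 0. If d = 0 then √295 = c ∈ Q, contradicting 295 squarefree > 1. If c = 0 then 295 = 7d^2, so 7·295 = (7d)^2 is a perfect square in Q — but 7·295 = 2065 is not a perfect square (since 7 and 295 are distinct squarefree integers). Contradiction. Hence √295 ∉ Q(√7), so x^2 - 295 stays irreducible over Q(√7) and [Q(√7, √295) : Q(√7)] = 2. By the tower law, [Q(√7, √295) : Q] = 2 · 2 = 4.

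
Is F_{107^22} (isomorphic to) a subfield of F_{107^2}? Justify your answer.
No: F_{107^22} is not a subfield of F_{107^2}

F_{p^m} embeds in F_{p^n} iff m | n. Here 22 ∤ 2 (since 2 = 0·22 + 2 with remainder 2 ≠ 0), so F_{107^22} is not a subfield of F_{107^2}. Equivalently: if it were, the tower law would give 22 = [F_{107^22}:F_107] dividing [F_{107^2}:F_107] = 2, contradiction.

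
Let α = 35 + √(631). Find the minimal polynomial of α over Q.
m_α(x) = x^2 - 70x + 594

From α - 35 = √(631), squaring gives (α - 35)^2 = 631, i.e. α^2 - 70α + 1225 = 631, so α^2 - 70α + 594 = 0. The discriminant of x^2 - 70x + 594 is (-70)^2 - 4·(594) = 4900 - 2376 = 2524, and 4·(631) is not a perfect square in Q since 631 is squarefree and ≠ 1. Hence x^2 - 70x + 594 is irreducible over Q and is the minimal polynomial of α.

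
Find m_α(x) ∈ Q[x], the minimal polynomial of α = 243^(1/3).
m_α(x) = x^3 - 243

α satisfies α^3 = 243, so x^3 - 243 annihilates α. By the rational root test, a rational root p/q (in lowest terms) of x^3 - 243 would satisfy p^3 = 243 q^3, forcing q = 1 and p^3 = 243; but 243 is not a perfect cube, contradiction. A monic cubic over Q with no rational root is irreducible (any nontrivial factorization would include a linear factor). Hence x^3 - 243 is the minimal polynomial of α, and in particular [Q(α):Q] = 3.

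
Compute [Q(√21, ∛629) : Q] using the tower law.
[Q(√21, ∛629) : Q] = 6

Let L = Q(√21, ∛629). Since Q(√21) ⊂ L and [Q(√21):Q] = 2, the tower law gives 2 | [L:Q]. Likewise Q(∛629) ⊂ L with [Q(∛629):Q] = 3 (because 629 is not a perfect cube), so 3 | [L:Q]. As gcd(2,3) = 1, [L:Q] is divisible by 6. Conversely L is generated over Q by √21 and ∛629, so [L:Q] ≤ 2·3 = 6. Therefore [Q(√21, ∛629) : Q] = 6.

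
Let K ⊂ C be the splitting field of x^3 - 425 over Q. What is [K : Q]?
[K : Q] = 6

The roots of x^3 - 425 are ∛425, ω∛425, ω^2∛425 where ω = e^(2πi/3) is a primitive cube root of unity, so K = Q(∛425, ω). Now [Q(∛425):Q] = 3 (since 425 is not a perfect cube, x^3 - 425 is irreducible) and [Q(ω):Q] = 2. Both 2 and 3 divide [K:Q], and [K:Q] ≤ 3·2 = 6, so [K:Q] = 6. (Equivalently: Q(∛425) ⊂ R but ω ∉ R, so [K : Q(∛425)] = 2.)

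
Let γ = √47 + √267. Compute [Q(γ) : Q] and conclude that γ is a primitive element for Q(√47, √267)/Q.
[Q(γ) : Q] = 4 (equivalently, Q(γ) = Q(√47, √267))

Obviously Q(γ) ⊆ Q(√47, √267), and [Q(√47, √267):Q] = 4 (since 47, 267 are distinct squarefree integers > 1 with 12549 not a perfect square). To show equality we compute the minimal polynomial of γ. From γ = √47 + √267: γ^2 = 47 + 2√(12549) + 267 = 314 + 2√(12549), so γ^2 - 314 = 2√(12549); squaring, (γ^2 - 314)^2 = 4·12549, i.e. γ^4 - 628γ^2 + 98596 - 50196 = 0, i.e. γ^4 - 628γ^2 + 48400 = 0. So γ is a root of x^4 - 628x^2 + 48400. This polynomial is irreducible over Q: it has no rational root (each ±√47 ± √267 is irrational), and any factorization into two quadratics over Q would force √(12549) ∈ Q (pairing opposite roots) or √47, √267 ∈ Q (other pairings), all impossible. Hence [Q(γ):Q] = 4 = [Q(√47, √267):Q], so Q(γ) = Q(√47, √267).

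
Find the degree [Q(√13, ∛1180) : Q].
[Q(√13, ∛1180) : Q] = 6

Let L = Q(√13, ∛1180). Since Q(√13) ⊂ L and [Q(√13):Q] = 2, the tower law gives 2 | [L:Q]. Likewise Q(∛1180) ⊂ L with [Q(∛1180):Q] = 3 (because 1180 is not a perfect cube), so 3 | [L:Q]. As gcd(2,3) = 1, [L:Q] is divisible by 6. Conversely L is generated over Q by √13 and ∛1180, so [L:Q] ≤ 2·3 = 6. Therefore [Q(√13, ∛1180) : Q] = 6.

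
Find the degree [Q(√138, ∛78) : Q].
[Q(√138, ∛78) : Q] = 6

Let L = Q(√138, ∛78). Since Q(√138) ⊂ L and [Q(√138):Q] = 2, the tower law gives 2 | [L:Q]. Likewise Q(∛78) ⊂ L with [Q(∛78):Q] = 3 (because 78 is not a perfect cube), so 3 | [L:Q]. As gcd(2,3) = 1, [L:Q] is divisible by 6. Conversely L is generated over Q by √138 and ∛78, so [L:Q] ≤ 2·3 = 6. Therefore [Q(√138, ∛78) : Q] = 6.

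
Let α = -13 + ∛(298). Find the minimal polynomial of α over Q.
m_α(x) = x^3 + 39x^2 + 507x + 1899

Set β = α + 13 = ∛(298), so β^3 = 298. Then (α + 13)^3 - 298 = 0, i.e. α is a root of g(x) = (x + 13)^3 - 298 = x^3 + 39x^2 + 507x + 1899. Since g(x) = h(x + 13) where h(x) = x^3 - 298, and h is irreducible over Q (because 298 is not a perfect cube, so h has no rational root, and a monic cubic with no rational root is irreducible), g is also irreducible (irreducibility is preserved under the substitution x → x + 13). Hence m_α(x) = x^3 + 39x^2 + 507x + 1899.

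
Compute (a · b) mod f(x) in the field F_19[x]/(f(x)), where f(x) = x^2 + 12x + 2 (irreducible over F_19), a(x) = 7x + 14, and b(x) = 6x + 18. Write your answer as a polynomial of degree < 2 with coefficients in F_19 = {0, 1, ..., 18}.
a · b ≡ 10x + 16 (mod f(x))

Multiply in F_19[x]: a(x)·b(x) = (7x + 14)·(6x + 18) = 4x^2 + x + 5. This has degree ≥ 2, so divide by f(x) over F_19: 4x^2 + x + 5 = (4)·(x^2 + 12x + 2) + (10x + 16). Hence a·b ≡ 10x + 16 (mod f). (F_19[x]/(f) is a field with 19^2 = 361 elements since f is irreducible of degree 2.)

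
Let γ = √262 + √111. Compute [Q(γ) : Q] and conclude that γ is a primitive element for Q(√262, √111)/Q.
[Q(γ) : Q] = 4 (equivalently, Q(γ) = Q(√262, √111))

Obviously Q(γ) ⊆ Q(√262, √111), and [Q(√262, √111):Q] = 4 (since 262, 111 are distinct squarefree integers > 1 with 29082 not a perfect square). To show equality we compute the minimal polynomial of γ. From γ = √262 + √111: γ^2 = 262 + 2√(29082) + 111 = 373 + 2√(29082), so γ^2 - 373 = 2√(29082); squaring, (γ^2 - 373)^2 = 4·29082, i.e. γ^4 - 746γ^2 + 139129 - 116328 = 0, i.e. γ^4 - 746γ^2 + 22801 = 0. So γ is a root of x^4 - 746x^2 + 22801. This polynomial is irreducible over Q: it has no rational root (each ±√262 ± √111 is irrational), and any factorization into two quadratics over Q would force √(29082) ∈ Q (pairing opposite roots) or √262, √111 ∈ Q (other pairings), all impossible. Hence [Q(γ):Q] = 4 = [Q(√262, √111):Q], so Q(γ) = Q(√262, √111).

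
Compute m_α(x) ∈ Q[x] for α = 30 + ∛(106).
m_α(x) = x^3 - 90x^2 + 2700x - 27106

Set β = α - 30 = ∛(106), so β^3 = 106. Then (α - 30)^3 - 106 = 0, i.e. α is a root of g(x) = (x - 30)^3 - 106 = x^3 - 90x^2 + 2700x - 27106. Since g(x) = h(x - 30) where h(x) = x^3 - 106, and h is irreducible over Q (because 106 is not a perfect cube, so h has no rational root, and a monic cubic with no rational root is irreducible), g is also irreducible (irreducibility is preserved under the substitution x → x - 30). Hence m_α(x) = x^3 - 90x^2 + 2700x - 27106.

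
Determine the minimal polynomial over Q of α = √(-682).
m_α(x) = x^2 + 682

α satisfies α^2 + 682 = 0, so x^2 + 682 annihilates α. Since d = -682 is squarefree and ≠ 1, it is not a perfect square in Q, so x^2 + 682 has no rational root and is therefore irreducible over Q (a degree-2 polynomial over a field is irreducible iff it has no root). Hence m_α(x) = x^2 + 682.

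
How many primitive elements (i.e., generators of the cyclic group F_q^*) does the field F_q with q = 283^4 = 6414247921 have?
There are φ(6414247920) = 1650288640 primitive elements

F_q^* is cyclic of order q - 1 = 6414247920. A cyclic group of order m has exactly φ(m) generators. Here m = 6414247920 = 2^4 · 3 · 5 · 47 · 71 · 8009, so the number of primitive elements is φ(6414247920) = 1650288640.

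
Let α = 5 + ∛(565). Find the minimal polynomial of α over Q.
m_α(x) = x^3 - 15x^2 + 75x - 690

Set β = α - 5 = ∛(565), so β^3 = 565. Then (α - 5)^3 - 565 = 0, i.e. α is a root of g(x) = (x - 5)^3 - 565 = x^3 - 15x^2 + 75x - 690. Since g(x) = h(x - 5) where h(x) = x^3 - 565, and h is irreducible over Q (because 565 is not a perfect cube, so h has no rational root, and a monic cubic with no rational root is irreducible), g is also irreducible (irreducibility is preserved under the substitution x → x - 5). Hence m_α(x) = x^3 - 15x^2 + 75x - 690.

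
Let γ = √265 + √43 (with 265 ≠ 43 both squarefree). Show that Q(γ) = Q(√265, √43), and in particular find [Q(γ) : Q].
[Q(γ) : Q] = 4 (equivalently, Q(γ) = Q(√265, √43))

Obviously Q(γ) ⊆ Q(√265, √43), and [Q(√265, √43):Q] = 4 (since 265, 43 are distinct squarefree integers > 1 with 11395 not a perfect square). To show equality we compute the minimal polynomial of γ. From γ = √265 + √43: γ^2 = 265 + 2√(11395) + 43 = 308 + 2√(11395), so γ^2 - 308 = 2√(11395); squaring, (γ^2 - 308)^2 = 4·11395, i.e. γ^4 - 616γ^2 + 94864 - 45580 = 0, i.e. γ^4 - 616γ^2 + 49284 = 0. So γ is a root of x^4 - 616x^2 + 49284. This polynomial is irreducible over Q: it has no rational root (each ±√265 ± √43 is irrational), and any factorization into two quadratics over Q would force √(11395) ∈ Q (pairing opposite roots) or √265, √43 ∈ Q (other pairings), all impossible. Hence [Q(γ):Q] = 4 = [Q(√265, √43):Q], so Q(γ) = Q(√265, √43).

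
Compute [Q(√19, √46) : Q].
[Q(√19, √46) : Q] = 4

[Q(√19):Q] = 2 (min poly x^2 - 19, irreducible since 19 is squarefree > 1). For the top step, suppose √46 ∈ Q(√19), say √46 = c + d√19 with c, d ∈ Q. Squaring: 46 = c^2 + 19d^2 + 2cd√19. Since √19 ∉ Q this forces 2cd = 0. If d = 0 then √46 = c ∈ Q, contradicting 46 squarefree > 1. If c = 0 then 46 = 19d^2, so 19·46 = (19d)^2 is a perfect square in Q — but 19·46 = 874 is not a perfect square (since 19 and 46 are distinct squarefree integers). Contradiction. Hence √46 ∉ Q(√19), so x^2 - 46 stays irreducible over Q(√19) and [Q(√19, √46) : Q(√19)] = 2. By the tower law, [Q(√19, √46) : Q] = 2 · 2 = 4.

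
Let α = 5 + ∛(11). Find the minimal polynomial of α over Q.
m_α(x) = x^3 - 15x^2 + 75x - 136

Set β = α - 5 = ∛(11), so β^3 = 11. Then (α - 5)^3 - 11 = 0, i.e. α is a root of g(x) = (x - 5)^3 - 11 = x^3 - 15x^2 + 75x - 136. Since g(x) = h(x - 5) where h(x) = x^3 - 11, and h is irreducible over Q (because 11 is not a perfect cube, so h has no rational root, and a monic cubic with no rational root is irreducible), g is also irreducible (irreducibility is preserved under the substitution x → x - 5). Hence m_α(x) = x^3 - 15x^2 + 75x - 136.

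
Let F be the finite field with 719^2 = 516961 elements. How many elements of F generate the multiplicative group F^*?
There are φ(516960) = 137472 primitive elements

F_q^* is cyclic of order q - 1 = 516960. A cyclic group of order m has exactly φ(m) generators. Here m = 516960 = 2^5 · 3^2 · 5 · 359, so the number of primitive elements is φ(516960) = 137472.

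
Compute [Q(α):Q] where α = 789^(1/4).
[Q(α):Q] = 4

α is a root of x^4 - 789. By Eisenstein's criterion at the prime p = 3 (which divides the constant term 789 but p^2 = 9 does not, since 789 is squarefree), x^4 - 789 is irreducible over Q. Hence [Q(α):Q] = 4.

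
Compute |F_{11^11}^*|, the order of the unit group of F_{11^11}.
|F_{11^11}^*| = 285311670610

F_{11^11} has 11^11 = 285311670611 elements; its multiplicative group consists of all nonzero elements, so |F_{11^11}^*| = 285311670611 - 1 = 285311670610. (It is cyclic since any finite subgroup of the multiplicative group of a field is cyclic.)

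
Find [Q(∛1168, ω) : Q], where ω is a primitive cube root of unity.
[Q(∛1168, ω) : Q] = 6

[Q(∛1168):Q] = 3 (min poly x^3 - 1168, irreducible since 1168 is not a perfect cube). [Q(ω):Q] = 2 (min poly x^2 + x + 1). Since Q(∛1168) ⊂ R and ω ∉ R, we have ω ∉ Q(∛1168), so x^2 + x + 1 remains irreducible over Q(∛1168) and [Q(∛1168, ω) : Q(∛1168)] = 2. By the tower law, [Q(∛1168, ω) : Q] = 3 · 2 = 6. (In fact Q(∛1168, ω) is the splitting field of x^3 - 1168 over Q.)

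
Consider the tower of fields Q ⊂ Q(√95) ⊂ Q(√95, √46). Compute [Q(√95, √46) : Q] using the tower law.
[Q(√95, √46) : Q] = 4

[Q(√95):Q] = 2 (min poly x^2 - 95, irreducible since 95 is squarefree > 1). For the top step, suppose √46 ∈ Q(√95), say √46 = c + d√95 with c, d ∈ Q. Squaring: 46 = c^2 + 95d^2 + 2cd√95. Since √95 ∉ Q this forces 2cd = 0. If d = 0 then √46 = c ∈ Q, contradicting 46 squarefree > 1. If c = 0 then 46 = 95d^2, so 95·46 = (95d)^2 is a perfect square in Q — but 95·46 = 4370 is not a perfect square (since 95 and 46 are distinct squarefree integers). Contradiction. Hence √46 ∉ Q(√95), so x^2 - 46 stays irreducible over Q(√95) and [Q(√95, √46) : Q(√95)] = 2. By the tower law, [Q(√95, √46) : Q] = 2 · 2 = 4.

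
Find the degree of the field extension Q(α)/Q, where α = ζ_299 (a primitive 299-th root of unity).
[Q(α):Q] = 264

The minimal polynomial of ζ_299 over Q is the 299-th cyclotomic polynomial Φ_299(x), which is irreducible over Q and has degree φ(299) = 264. Hence [Q(α):Q] = φ(299) = 264.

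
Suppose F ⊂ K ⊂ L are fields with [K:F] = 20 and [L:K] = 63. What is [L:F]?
[L:F] = 1260

The tower law says that for any tower of field extensions F ⊂ K ⊂ L with finite degrees, [L:F] = [L:K] · [K:F]. Here this gives [L:F] = 63 · 20 = 1260.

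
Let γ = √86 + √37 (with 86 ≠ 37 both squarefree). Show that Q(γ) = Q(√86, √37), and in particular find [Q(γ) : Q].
[Q(γ) : Q] = 4 (equivalently, Q(γ) = Q(√86, √37))

Obviously Q(γ) ⊆ Q(√86, √37), and [Q(√86, √37):Q] = 4 (since 86, 37 are distinct squarefree integers > 1 with 3182 not a perfect square). To show equality we compute the minimal polynomial of γ. From γ = √86 + √37: γ^2 = 86 + 2√(3182) + 37 = 123 + 2√(3182), so γ^2 - 123 = 2√(3182); squaring, (γ^2 - 123)^2 = 4·3182, i.e. γ^4 - 246γ^2 + 15129 - 12728 = 0, i.e. γ^4 - 246γ^2 + 2401 = 0. So γ is a root of x^4 - 246x^2 + 2401. This polynomial is irreducible over Q: it has no rational root (each ±√86 ± √37 is irrational), and any factorization into two quadratics over Q would force √(3182) ∈ Q (pairing opposite roots) or √86, √37 ∈ Q (other pairings), all impossible. Hence [Q(γ):Q] = 4 = [Q(√86, √37):Q], so Q(γ) = Q(√86, √37).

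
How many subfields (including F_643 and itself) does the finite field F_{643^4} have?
F_{643^4} has 3 subfields

The subfields of F_{p^n} are exactly the fields F_{p^d} for d | n (each is the fixed field of the unique index-d subgroup of Gal(F_{p^n}/F_p) ≅ Z/nZ). The divisors of n = 4 are {1, 2, 4}, giving 3 subfields: F_{643^1}, F_{643^2}, F_{643^4}.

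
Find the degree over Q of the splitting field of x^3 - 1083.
[K : Q] = 6

The roots of x^3 - 1083 are ∛1083, ω∛1083, ω^2∛1083 where ω = e^(2πi/3) is a primitive cube root of unity, so K = Q(∛1083, ω). Now [Q(∛1083):Q] = 3 (since 1083 is not a perfect cube, x^3 - 1083 is irreducible) and [Q(ω):Q] = 2. Both 2 and 3 divide [K:Q], and [K:Q] ≤ 3·2 = 6, so [K:Q] = 6. (Equivalently: Q(∛1083) ⊂ R but ω ∉ R, so [K : Q(∛1083)] = 2.)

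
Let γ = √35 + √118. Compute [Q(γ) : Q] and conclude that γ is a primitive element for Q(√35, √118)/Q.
[Q(γ) : Q] = 4 (equivalently, Q(γ) = Q(√35, √118))

Obviously Q(γ) ⊆ Q(√35, √118), and [Q(√35, √118):Q] = 4 (since 35, 118 are distinct squarefree integers > 1 with 4130 not a perfect square). To show equality we compute the minimal polynomial of γ. From γ = √35 + √118: γ^2 = 35 + 2√(4130) + 118 = 153 + 2√(4130), so γ^2 - 153 = 2√(4130); squaring, (γ^2 - 153)^2 = 4·4130, i.e. γ^4 - 306γ^2 + 23409 - 16520 = 0, i.e. γ^4 - 306γ^2 + 6889 = 0. So γ is a root of x^4 - 306x^2 + 6889. This polynomial is irreducible over Q: it has no rational root (each ±√35 ± √118 is irrational), and any factorization into two quadratics over Q would force √(4130) ∈ Q (pairing opposite roots) or √35, √118 ∈ Q (other pairings), all impossible. Hence [Q(γ):Q] = 4 = [Q(√35, √118):Q], so Q(γ) = Q(√35, √118).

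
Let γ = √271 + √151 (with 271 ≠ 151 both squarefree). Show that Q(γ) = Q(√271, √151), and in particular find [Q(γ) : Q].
[Q(γ) : Q] = 4 (equivalently, Q(γ) = Q(√271, √151))

Obviously Q(γ) ⊆ Q(√271, √151), and [Q(√271, √151):Q] = 4 (since 271, 151 are distinct squarefree integers > 1 with 40921 not a perfect square). To show equality we compute the minimal polynomial of γ. From γ = √271 + √151: γ^2 = 271 + 2√(40921) + 151 = 422 + 2√(40921), so γ^2 - 422 = 2√(40921); squaring, (γ^2 - 422)^2 = 4·40921, i.e. γ^4 - 844γ^2 + 178084 - 163684 = 0, i.e. γ^4 - 844γ^2 + 14400 = 0. So γ is a root of x^4 - 844x^2 + 14400. This polynomial is irreducible over Q: it has no rational root (each ±√271 ± √151 is irrational), and any factorization into two quadratics over Q would force √(40921) ∈ Q (pairing opposite roots) or √271, √151 ∈ Q (other pairings), all impossible. Hence [Q(γ):Q] = 4 = [Q(√271, √151):Q], so Q(γ) = Q(√271, √151).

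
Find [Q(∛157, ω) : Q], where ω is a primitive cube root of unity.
[Q(∛157, ω) : Q] = 6

[Q(∛157):Q] = 3 (min poly x^3 - 157, irreducible since 157 is not a perfect cube). [Q(ω):Q] = 2 (min poly x^2 + x + 1). Since Q(∛157) ⊂ R and ω ∉ R, we have ω ∉ Q(∛157), so x^2 + x + 1 remains irreducible over Q(∛157) and [Q(∛157, ω) : Q(∛157)] = 2. By the tower law, [Q(∛157, ω) : Q] = 3 · 2 = 6. (In fact Q(∛157, ω) is the splitting field of x^3 - 157 over Q.)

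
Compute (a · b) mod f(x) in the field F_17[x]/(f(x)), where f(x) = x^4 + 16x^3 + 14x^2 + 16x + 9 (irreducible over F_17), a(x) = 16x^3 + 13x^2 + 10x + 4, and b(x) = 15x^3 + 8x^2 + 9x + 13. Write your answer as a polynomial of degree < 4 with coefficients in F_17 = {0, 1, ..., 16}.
a · b ≡ 12x^3 + 14x^2 + 10x + 2 (mod f(x))

Multiply in F_17[x]: a(x)·b(x) = (16x^3 + 13x^2 + 10x + 4)·(15x^3 + 8x^2 + 9x + 13) = 2x^6 + 7x^4 + 6x^3 + 2x^2 + 13x + 1. This has degree ≥ 4, so divide by f(x) over F_17: 2x^6 + 7x^4 + 6x^3 + 2x^2 + 13x + 1 = (2x^2 + 2x + 15)·(x^4 + 16x^3 + 14x^2 + 16x + 9) + (12x^3 + 14x^2 + 10x + 2). Hence a·b ≡ 12x^3 + 14x^2 + 10x + 2 (mod f). (F_17[x]/(f) is a field with 17^4 = 83521 elements since f is irreducible of degree 4.)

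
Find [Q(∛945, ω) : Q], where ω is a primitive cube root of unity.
[Q(∛945, ω) : Q] = 6

[Q(∛945):Q] = 3 (min poly x^3 - 945, irreducible since 945 is not a perfect cube). [Q(ω):Q] = 2 (min poly x^2 + x + 1). Since Q(∛945) ⊂ R and ω ∉ R, we have ω ∉ Q(∛945), so x^2 + x + 1 remains irreducible over Q(∛945) and [Q(∛945, ω) : Q(∛945)] = 2. By the tower law, [Q(∛945, ω) : Q] = 3 · 2 = 6. (In fact Q(∛945, ω) is the splitting field of x^3 - 945 over Q.)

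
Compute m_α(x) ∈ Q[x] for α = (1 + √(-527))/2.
m_α(x) = x^2 - x + 132

From 2α - 1 = √(-527), squaring gives (2α - 1)^2 = -527, i.e. 4α^2 - 4α + 1 = -527, so α^2 - α + (1 + 527)/4 = 0. Since -527 ≡ 1 (mod 4), (1 + 527)/4 = 132 ∈ Z. The polynomial x^2 - x + 132 has discriminant 1 - 4·(132) = -527, which is not a perfect square in Q (d = -527 is squarefree and ≠ 1), so x^2 - x + 132 is irreducible over Q. It is the minimal polynomial of α.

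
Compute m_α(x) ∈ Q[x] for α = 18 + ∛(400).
m_α(x) = x^3 - 54x^2 + 972x - 6232

Set β = α - 18 = ∛(400), so β^3 = 400. Then (α - 18)^3 - 400 = 0, i.e. α is a root of g(x) = (x - 18)^3 - 400 = x^3 - 54x^2 + 972x - 6232. Since g(x) = h(x - 18) where h(x) = x^3 - 400, and h is irreducible over Q (because 400 is not a perfect cube, so h has no rational root, and a monic cubic with no rational root is irreducible), g is also irreducible (irreducibility is preserved under the substitution x → x - 18). Hence m_α(x) = x^3 - 54x^2 + 972x - 6232.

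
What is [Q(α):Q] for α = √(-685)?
[Q(α):Q] = 2

[Q(α):Q] equals the degree of the minimal polynomial of α. Here α^2 = -685 and x^2 + 685 is irreducible (d = -685 is squarefree, ≠ 1, hence not a square), so deg(m_α) = 2. Thus [Q(α):Q] = 2.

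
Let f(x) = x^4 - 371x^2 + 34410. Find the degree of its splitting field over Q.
[K : Q] = 4

Solving the quadratic in x^2: x^2 = (371 ± √(371^2 - 4·34410))/2 = (371 ± √1)/2 = (371 ± 1)/2, giving x^2 = 185 or x^2 = 186. So f(x) = (x^2 - 185)(x^2 - 186) and the roots of f are ±√185, ±√186. Hence the splitting field is K = Q(√185, √186). Since 185 and 186 are distinct squarefree integers > 1, their product 34410 is not a perfect square, so √186 ∉ Q(√185). By the tower law [K:Q] = [Q(√185,√186):Q(√185)] · [Q(√185):Q] = 2 · 2 = 4.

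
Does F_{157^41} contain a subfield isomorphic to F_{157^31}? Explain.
No: F_{157^31} is not a subfield of F_{157^41}

F_{p^m} embeds in F_{p^n} iff m | n. Here 31 ∤ 41 (since 41 = 1·31 + 10 with remainder 10 ≠ 0), so F_{157^31} is not a subfield of F_{157^41}. Equivalently: if it were, the tower law would give 31 = [F_{157^31}:F_157] dividing [F_{157^41}:F_157] = 41, contradiction.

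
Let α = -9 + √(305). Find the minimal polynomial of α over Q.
m_α(x) = x^2 + 18x - 224

From α + 9 = √(305), squaring gives (α + 9)^2 = 305, i.e. α^2 + 18α + 81 = 305, so α^2 + 18α - 224 = 0. The discriminant of x^2 + 18x - 224 is (18)^2 - 4·(-224) = 324 + 896 = 1220, and 4·(305) is not a perfect square in Q since 305 is squarefree and ≠ 1. Hence x^2 + 18x - 224 is irreducible over Q and is the minimal polynomial of α.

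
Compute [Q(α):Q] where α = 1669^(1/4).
[Q(α):Q] = 4

α is a root of x^4 - 1669. By Eisenstein's criterion at the prime p = 1669 (which divides the constant term 1669 but p^2 = 2785561 does not, since 1669 is squarefree), x^4 - 1669 is irreducible over Q. Hence [Q(α):Q] = 4.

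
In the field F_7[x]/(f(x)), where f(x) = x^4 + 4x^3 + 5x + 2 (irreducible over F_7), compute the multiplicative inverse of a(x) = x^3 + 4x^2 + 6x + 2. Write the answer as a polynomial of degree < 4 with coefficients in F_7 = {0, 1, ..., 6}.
a(x)^(-1) ≡ 3x^3 + 5x^2 + x + 2 (mod f(x))

Since f is irreducible over F_7, F_7[x]/(f) is a field and a(x) ≠ 0 has an inverse. Apply the extended Euclidean algorithm to f(x) and a(x) in F_7[x]: f(x) = (x)·a(x) + (x^2 + 3x + 2);  a(x) = (x + 1)·(x^2 + 3x + 2) + (x);  (x^2 + 3x + 2) = (x + 3)·(x) + (2). The last nonzero remainder is the constant 2 = gcd(f, a) in F_7. Back-substituting through the division chain expresses 2 = s(x)·a(x) + t(x)·f(x) with s(x) ≡ 6x^3 + 3x^2 + 2x + 4 (mod f), so (6x^3 + 3x^2 + 2x + 4)·a(x) ≡ 2 (mod f). Multiplying by 2^(-1) ≡ 4 in F_7 gives a(x)^(-1) ≡ 4·(6x^3 + 3x^2 + 2x + 4) ≡ 3x^3 + 5x^2 + x + 2 (mod f). Check: (x^3 + 4x^2 + 6x + 2)·(3x^3 + 5x^2 + x + 2) = 3x^6 + 3x^5 + 4x^4 + 3x^2 + 4 ≡ 1 (mod x^4 + 4x^3 + 5x + 2).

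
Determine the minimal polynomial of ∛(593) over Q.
m_α(x) = x^3 - 593

α satisfies α^3 = 593, so x^3 - 593 annihilates α. By the rational root test, a rational root p/q (in lowest terms) of x^3 - 593 would satisfy p^3 = 593 q^3, forcing q = 1 and p^3 = 593; but 593 is not a perfect cube, contradiction. A monic cubic over Q with no rational root is irreducible (any nontrivial factorization would include a linear factor). Hence x^3 - 593 is the minimal polynomial of α, and in particular [Q(α):Q] = 3.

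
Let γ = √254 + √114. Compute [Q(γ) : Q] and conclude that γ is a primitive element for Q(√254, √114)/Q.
[Q(γ) : Q] = 4 (equivalently, Q(γ) = Q(√254, √114))

Obviously Q(γ) ⊆ Q(√254, √114), and [Q(√254, √114):Q] = 4 (since 254, 114 are distinct squarefree integers > 1 with 28956 not a perfect square). To show equality we compute the minimal polynomial of γ. From γ = √254 + √114: γ^2 = 254 + 2√(28956) + 114 = 368 + 2√(28956), so γ^2 - 368 = 2√(28956); squaring, (γ^2 - 368)^2 = 4·28956, i.e. γ^4 - 736γ^2 + 135424 - 115824 = 0, i.e. γ^4 - 736γ^2 + 19600 = 0. So γ is a root of x^4 - 736x^2 + 19600. This polynomial is irreducible over Q: it has no rational root (each ±√254 ± √114 is irrational), and any factorization into two quadratics over Q would force √(28956) ∈ Q (pairing opposite roots) or √254, √114 ∈ Q (other pairings), all impossible. Hence [Q(γ):Q] = 4 = [Q(√254, √114):Q], so Q(γ) = Q(√254, √114).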